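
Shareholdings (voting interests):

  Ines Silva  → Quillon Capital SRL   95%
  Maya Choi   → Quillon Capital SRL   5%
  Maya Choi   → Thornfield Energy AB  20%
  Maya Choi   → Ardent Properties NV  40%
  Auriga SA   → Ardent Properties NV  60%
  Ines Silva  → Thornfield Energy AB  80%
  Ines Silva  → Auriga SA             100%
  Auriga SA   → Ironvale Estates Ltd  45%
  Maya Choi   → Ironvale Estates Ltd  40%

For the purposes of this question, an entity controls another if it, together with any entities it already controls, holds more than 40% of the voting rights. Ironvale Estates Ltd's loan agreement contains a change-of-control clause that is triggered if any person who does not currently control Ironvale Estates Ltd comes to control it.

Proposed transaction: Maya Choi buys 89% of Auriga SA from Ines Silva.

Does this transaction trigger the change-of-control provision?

The purchase adds only to Maya's holdings (Ines's stake shrinks), so Maya is the only person who could newly come to control Ironvale.
Maya's largest direct stake is 40% in Ironvale, which does not meet the threshold, so Maya controls no company.
In Ironvale, Maya's side holds only 40%, not > 40%.
So before the transaction, Maya does not control Ironvale.
After the purchase, Maya holds 89% of Auriga directly, and Ines's stake falls to 11%.
Maya holds 89% of Auriga, so Maya controls Auriga.
Auriga and Maya together hold 45% + 40% = 85% of Ironvale, so Maya controls Ironvale.
Maya did not control Ironvale before and does after, so the clause is triggered.

Yes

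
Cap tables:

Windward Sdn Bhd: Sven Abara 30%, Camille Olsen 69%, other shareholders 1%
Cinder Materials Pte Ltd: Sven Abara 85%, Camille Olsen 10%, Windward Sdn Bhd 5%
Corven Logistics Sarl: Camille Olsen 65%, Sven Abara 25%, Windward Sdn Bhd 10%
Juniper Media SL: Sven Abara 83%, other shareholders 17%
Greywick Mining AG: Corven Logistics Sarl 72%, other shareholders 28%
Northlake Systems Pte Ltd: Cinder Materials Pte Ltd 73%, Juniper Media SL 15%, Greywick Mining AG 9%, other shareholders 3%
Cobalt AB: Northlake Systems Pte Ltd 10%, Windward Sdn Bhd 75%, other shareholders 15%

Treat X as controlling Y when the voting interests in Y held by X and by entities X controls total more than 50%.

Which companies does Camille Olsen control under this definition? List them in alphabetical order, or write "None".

Camille holds 69% of Windward, so Camille controls Windward.
Camille and Windward together hold 65% + 10% = 75% of Corven, so Camille controls Corven.
Corven holds 72% of Greywick, so Camille controls Greywick.
Windward holds 75% of Cobalt, so Camille controls Cobalt.
No other company's threshold is met.

Cobalt AB, Corven Logistics Sarl, Greywick Mining AG, Windward Sdn Bhd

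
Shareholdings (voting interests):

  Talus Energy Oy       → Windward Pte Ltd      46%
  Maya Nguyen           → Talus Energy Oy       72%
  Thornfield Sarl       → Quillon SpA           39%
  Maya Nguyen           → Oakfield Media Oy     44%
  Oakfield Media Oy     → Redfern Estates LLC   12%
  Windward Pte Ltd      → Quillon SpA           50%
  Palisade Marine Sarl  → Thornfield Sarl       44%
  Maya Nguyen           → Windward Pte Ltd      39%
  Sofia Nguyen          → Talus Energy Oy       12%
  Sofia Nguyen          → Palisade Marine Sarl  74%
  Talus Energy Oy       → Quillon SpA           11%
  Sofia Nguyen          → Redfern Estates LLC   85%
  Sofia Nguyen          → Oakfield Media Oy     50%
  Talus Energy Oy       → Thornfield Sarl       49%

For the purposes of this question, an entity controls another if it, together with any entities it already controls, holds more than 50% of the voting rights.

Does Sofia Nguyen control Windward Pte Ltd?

Sofia holds 74% of Palisade, so Sofia controls Palisade.
Sofia holds 85% of Redfern, so Sofia controls Redfern.
Neither Sofia nor any entity Sofia controls holds any voting interest in Windward.
So Sofia does not control Windward.

No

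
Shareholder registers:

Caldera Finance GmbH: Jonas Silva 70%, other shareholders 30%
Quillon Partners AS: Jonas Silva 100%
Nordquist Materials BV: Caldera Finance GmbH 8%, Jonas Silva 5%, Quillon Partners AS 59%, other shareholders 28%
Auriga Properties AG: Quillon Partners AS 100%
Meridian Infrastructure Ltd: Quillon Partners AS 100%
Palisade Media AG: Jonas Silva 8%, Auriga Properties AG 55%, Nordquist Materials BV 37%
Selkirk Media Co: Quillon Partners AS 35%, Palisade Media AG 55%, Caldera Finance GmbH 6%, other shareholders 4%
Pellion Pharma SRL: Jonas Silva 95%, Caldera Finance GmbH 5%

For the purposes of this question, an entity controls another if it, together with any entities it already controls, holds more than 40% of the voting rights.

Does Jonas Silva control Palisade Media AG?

Yes

Jonas holds 100% of Quillon, so Jonas controls Quillon.
Quillon holds 100% of Auriga, so Jonas controls Auriga.
Jonas holds 70% of Caldera, so Jonas controls Caldera.
Caldera and Jonas and Quillon together hold 8% + 5% + 59% = 72% of Nordquist, so Jonas controls Nordquist.
Jonas and Auriga and Nordquist together hold 8% + 55% + 37% = 100% of Palisade, so Jonas controls Palisade.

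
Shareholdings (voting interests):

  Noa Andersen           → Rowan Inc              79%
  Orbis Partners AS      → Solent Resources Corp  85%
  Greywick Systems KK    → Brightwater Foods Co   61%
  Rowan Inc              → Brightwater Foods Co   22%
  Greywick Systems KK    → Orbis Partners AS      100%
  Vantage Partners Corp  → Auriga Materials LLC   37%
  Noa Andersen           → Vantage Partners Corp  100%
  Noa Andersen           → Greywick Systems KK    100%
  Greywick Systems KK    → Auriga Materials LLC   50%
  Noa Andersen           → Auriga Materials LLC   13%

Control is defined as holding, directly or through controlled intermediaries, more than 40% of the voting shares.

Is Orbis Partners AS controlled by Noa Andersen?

Yes

Noa holds 100% of Greywick, so Noa controls Greywick.
Greywick holds 100% of Orbis, so Noa controls Orbis.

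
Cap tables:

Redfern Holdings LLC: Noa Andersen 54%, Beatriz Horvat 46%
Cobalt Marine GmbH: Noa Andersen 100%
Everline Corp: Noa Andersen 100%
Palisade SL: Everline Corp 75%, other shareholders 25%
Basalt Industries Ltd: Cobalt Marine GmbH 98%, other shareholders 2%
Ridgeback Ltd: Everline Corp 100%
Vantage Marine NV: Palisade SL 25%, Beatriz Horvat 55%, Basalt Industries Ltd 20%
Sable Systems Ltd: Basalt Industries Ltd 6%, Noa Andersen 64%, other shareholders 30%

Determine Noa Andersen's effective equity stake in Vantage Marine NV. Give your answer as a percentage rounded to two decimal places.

38.35%

Noa reaches Vantage along 2 paths.
Via Everline → Palisade: 100% × 75% × 25% = 18.75%.
Via Cobalt → Basalt: 100% × 98% × 20% = 19.6%.
Total: 18.75% + 19.6% = 38.35%.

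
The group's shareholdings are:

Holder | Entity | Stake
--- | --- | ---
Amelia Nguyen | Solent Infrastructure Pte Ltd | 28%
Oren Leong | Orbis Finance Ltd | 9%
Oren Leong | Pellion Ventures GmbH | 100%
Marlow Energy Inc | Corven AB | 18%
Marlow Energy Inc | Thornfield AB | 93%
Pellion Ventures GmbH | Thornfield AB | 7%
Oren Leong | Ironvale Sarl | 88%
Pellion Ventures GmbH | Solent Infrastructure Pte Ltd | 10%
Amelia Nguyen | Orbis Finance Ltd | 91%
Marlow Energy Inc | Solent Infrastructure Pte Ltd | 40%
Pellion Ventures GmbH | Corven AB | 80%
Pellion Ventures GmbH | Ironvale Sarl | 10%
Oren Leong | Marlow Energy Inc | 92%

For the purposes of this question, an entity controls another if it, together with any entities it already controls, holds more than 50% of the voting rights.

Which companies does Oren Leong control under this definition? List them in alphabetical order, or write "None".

Corven AB, Ironvale Sarl, Marlow Energy Inc, Pellion Ventures GmbH, Thornfield AB

Oren holds 92% of Marlow, so Oren controls Marlow.
Oren holds 100% of Pellion, so Oren controls Pellion.
Pellion and Marlow together hold 80% + 18% = 98% of Corven, so Oren controls Corven.
Oren and Pellion together hold 88% + 10% = 98% of Ironvale, so Oren controls Ironvale.
Marlow and Pellion together hold 93% + 7% = 100% of Thornfield, so Oren controls Thornfield.
No other company's threshold is met.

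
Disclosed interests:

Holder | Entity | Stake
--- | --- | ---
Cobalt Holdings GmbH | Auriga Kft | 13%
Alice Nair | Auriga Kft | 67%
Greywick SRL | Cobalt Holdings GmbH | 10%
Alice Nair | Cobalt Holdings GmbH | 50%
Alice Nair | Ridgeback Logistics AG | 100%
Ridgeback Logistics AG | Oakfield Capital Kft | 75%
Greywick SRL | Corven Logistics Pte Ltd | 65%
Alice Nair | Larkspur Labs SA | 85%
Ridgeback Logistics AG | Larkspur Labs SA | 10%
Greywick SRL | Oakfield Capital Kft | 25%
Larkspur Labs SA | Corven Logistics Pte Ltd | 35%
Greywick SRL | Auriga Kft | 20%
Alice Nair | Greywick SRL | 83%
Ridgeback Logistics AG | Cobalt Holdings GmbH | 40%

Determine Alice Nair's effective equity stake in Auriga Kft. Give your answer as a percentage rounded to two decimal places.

Alice reaches Auriga along 5 paths.
Via Greywick: 83% × 20% = 16.6%.
Direct stake: 67% = 67%.
Via Ridgeback → Cobalt: 100% × 40% × 13% = 5.2%.
Via Greywick → Cobalt: 83% × 10% × 13% = 1.079%.
Via Cobalt: 50% × 13% = 6.5%.
Total: 16.6% + 67% + 5.2% + 1.079% + 6.5% = 96.379%.
Rounded: 96.38%.

96.38%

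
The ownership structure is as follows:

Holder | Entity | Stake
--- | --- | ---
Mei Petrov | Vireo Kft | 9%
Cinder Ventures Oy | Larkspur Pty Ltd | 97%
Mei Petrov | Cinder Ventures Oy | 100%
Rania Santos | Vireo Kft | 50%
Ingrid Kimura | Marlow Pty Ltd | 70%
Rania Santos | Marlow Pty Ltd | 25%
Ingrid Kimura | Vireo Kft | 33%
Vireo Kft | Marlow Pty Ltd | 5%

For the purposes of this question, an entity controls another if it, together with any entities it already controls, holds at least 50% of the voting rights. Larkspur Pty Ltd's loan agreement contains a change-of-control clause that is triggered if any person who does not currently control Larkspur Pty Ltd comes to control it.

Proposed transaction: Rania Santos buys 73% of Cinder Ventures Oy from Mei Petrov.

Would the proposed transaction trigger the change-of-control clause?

The purchase adds only to Rania's holdings (Mei's stake shrinks), so Rania is the only person who could newly come to control Larkspur.
Rania holds 50% of Vireo, so Rania controls Vireo.
Neither Rania nor any entity Rania controls holds any voting interest in Larkspur.
So before the transaction, Rania does not control Larkspur.
After the purchase, Rania holds 73% of Cinder directly, and Mei's stake falls to 27%.
Rania holds 73% of Cinder, so Rania controls Cinder.
Cinder holds 97% of Larkspur, so Rania controls Larkspur.
Rania did not control Larkspur before and does after, so the clause is triggered.

Yes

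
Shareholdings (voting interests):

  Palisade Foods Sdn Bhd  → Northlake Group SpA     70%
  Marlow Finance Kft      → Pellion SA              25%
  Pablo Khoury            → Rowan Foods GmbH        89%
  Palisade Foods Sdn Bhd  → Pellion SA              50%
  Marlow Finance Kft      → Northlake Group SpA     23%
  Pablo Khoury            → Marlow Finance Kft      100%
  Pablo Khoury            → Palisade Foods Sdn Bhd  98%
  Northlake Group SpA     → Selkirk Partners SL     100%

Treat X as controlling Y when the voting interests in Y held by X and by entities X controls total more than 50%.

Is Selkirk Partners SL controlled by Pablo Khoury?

Yes

Pablo holds 100% of Marlow, so Pablo controls Marlow.
Pablo holds 98% of Palisade, so Pablo controls Palisade.
Marlow and Palisade together hold 23% + 70% = 93% of Northlake, so Pablo controls Northlake.
Northlake holds 100% of Selkirk, so Pablo controls Selkirk.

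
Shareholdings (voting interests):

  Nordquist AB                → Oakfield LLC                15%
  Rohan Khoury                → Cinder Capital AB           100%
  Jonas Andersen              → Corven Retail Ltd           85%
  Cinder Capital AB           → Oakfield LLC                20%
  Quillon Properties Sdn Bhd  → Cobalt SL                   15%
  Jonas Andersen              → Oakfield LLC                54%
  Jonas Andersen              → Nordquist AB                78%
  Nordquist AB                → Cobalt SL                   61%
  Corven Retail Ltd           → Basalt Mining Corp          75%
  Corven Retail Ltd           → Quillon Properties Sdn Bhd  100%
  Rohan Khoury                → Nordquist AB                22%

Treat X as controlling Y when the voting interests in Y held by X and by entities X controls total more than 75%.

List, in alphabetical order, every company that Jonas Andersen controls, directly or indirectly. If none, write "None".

Jonas holds 85% of Corven, so Jonas controls Corven.
Jonas holds 78% of Nordquist, so Jonas controls Nordquist.
Corven holds 100% of Quillon, so Jonas controls Quillon.
Nordquist and Quillon together hold 61% + 15% = 76% of Cobalt, so Jonas controls Cobalt.
No other company's threshold is met.

Cobalt SL, Corven Retail Ltd, Nordquist AB, Quillon Properties Sdn Bhd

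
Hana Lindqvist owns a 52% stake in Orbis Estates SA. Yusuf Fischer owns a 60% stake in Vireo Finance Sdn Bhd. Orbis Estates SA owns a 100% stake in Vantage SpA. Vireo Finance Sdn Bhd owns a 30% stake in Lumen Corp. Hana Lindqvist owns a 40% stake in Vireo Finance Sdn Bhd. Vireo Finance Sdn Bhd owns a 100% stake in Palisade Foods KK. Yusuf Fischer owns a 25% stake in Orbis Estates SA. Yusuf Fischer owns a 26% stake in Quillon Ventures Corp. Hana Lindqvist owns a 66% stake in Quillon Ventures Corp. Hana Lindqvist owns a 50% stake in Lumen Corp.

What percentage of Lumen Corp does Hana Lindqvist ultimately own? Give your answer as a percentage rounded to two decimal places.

Hana reaches Lumen along 2 paths.
Via Vireo: 40% × 30% = 12%.
Direct stake: 50% = 50%.
Total: 12% + 50% = 62%.
Rounded: 62.00%.

62.00%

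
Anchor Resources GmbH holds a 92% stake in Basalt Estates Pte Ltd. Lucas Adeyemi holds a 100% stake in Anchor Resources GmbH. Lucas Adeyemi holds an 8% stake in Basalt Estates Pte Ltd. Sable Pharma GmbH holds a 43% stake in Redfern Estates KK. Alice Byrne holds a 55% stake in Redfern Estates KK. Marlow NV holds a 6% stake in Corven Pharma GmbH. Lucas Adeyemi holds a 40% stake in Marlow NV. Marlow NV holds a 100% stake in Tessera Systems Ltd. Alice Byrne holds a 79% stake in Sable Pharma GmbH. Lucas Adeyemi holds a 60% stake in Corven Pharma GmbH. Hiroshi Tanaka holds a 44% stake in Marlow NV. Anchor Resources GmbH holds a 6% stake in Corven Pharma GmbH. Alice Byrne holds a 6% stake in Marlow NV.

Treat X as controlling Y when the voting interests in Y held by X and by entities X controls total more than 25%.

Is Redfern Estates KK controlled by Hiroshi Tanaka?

No

Hiroshi holds 44% of Marlow, so Hiroshi controls Marlow.
Marlow holds 100% of Tessera, so Hiroshi controls Tessera.
Neither Hiroshi nor any entity Hiroshi controls holds any voting interest in Redfern.
So Hiroshi does not control Redfern.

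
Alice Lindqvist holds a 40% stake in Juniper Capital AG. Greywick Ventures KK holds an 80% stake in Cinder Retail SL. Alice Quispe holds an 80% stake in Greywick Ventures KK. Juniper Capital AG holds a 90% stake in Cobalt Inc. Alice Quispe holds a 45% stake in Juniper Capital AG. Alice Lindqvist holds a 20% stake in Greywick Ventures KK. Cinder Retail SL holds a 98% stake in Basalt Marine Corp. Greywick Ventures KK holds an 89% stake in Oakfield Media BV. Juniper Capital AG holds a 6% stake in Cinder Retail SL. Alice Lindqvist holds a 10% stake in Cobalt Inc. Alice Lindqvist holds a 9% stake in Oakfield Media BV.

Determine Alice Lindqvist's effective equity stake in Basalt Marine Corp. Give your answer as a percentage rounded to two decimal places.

18.03%

Alice Lindqvist reaches Basalt along 2 paths.
Via Juniper → Cinder: 40% × 6% × 98% = 2.352%.
Via Greywick → Cinder: 20% × 80% × 98% = 15.68%.
Total: 2.352% + 15.68% = 18.032%.
Rounded: 18.03%.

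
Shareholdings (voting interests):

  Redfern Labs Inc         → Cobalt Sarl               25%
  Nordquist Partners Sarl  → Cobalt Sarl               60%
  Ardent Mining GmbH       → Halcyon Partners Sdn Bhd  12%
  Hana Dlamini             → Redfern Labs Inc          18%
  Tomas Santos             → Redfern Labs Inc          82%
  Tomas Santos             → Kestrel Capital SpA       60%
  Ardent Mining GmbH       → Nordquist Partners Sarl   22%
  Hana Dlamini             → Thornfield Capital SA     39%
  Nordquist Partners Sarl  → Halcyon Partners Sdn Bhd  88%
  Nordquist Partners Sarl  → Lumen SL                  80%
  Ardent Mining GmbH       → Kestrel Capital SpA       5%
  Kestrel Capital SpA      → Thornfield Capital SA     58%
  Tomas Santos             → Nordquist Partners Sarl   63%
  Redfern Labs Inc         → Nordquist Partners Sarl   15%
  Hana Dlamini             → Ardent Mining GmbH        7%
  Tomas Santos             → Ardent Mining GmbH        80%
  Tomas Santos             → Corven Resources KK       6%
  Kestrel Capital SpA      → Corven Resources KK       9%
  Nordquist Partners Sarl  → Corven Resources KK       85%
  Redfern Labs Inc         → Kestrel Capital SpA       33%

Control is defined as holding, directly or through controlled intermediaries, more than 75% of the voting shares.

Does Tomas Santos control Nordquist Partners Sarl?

Tomas holds 80% of Ardent, so Tomas controls Ardent.
Tomas holds 82% of Redfern, so Tomas controls Redfern.
Redfern and Ardent and Tomas together hold 15% + 22% + 63% = 100% of Nordquist, so Tomas controls Nordquist.

Yes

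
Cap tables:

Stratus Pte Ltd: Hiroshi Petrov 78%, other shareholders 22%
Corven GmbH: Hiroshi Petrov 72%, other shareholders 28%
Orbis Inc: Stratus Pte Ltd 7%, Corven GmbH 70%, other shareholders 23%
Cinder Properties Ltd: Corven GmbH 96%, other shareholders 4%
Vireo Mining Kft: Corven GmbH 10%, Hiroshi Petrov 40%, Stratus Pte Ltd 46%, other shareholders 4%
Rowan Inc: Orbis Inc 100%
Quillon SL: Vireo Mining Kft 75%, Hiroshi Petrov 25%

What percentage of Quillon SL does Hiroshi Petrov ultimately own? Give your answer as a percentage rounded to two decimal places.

87.31%

Hiroshi reaches Quillon along 4 paths.
Via Corven → Vireo: 72% × 10% × 75% = 5.4%.
Via Vireo: 40% × 75% = 30%.
Via Stratus → Vireo: 78% × 46% × 75% = 26.91%.
Direct stake: 25% = 25%.
Total: 5.4% + 30% + 26.91% + 25% = 87.31%.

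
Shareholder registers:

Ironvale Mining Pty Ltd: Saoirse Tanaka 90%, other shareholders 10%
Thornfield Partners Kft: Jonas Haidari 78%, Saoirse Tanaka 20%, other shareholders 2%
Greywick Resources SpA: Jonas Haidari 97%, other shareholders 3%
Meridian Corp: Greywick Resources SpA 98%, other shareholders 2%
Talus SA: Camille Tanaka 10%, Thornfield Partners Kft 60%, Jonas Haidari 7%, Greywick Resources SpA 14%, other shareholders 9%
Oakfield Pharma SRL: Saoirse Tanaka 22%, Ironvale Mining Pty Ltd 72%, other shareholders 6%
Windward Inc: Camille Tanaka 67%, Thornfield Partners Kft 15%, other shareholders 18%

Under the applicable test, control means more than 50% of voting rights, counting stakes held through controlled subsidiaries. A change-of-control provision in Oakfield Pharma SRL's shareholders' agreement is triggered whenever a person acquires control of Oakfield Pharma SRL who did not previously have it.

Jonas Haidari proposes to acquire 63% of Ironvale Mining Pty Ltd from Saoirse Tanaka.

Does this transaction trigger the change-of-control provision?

Yes

The purchase adds only to Jonas's holdings (Saoirse's stake shrinks), so Jonas is the only person who could newly come to control Oakfield.
Jonas holds 78% of Thornfield, so Jonas controls Thornfield.
Jonas holds 97% of Greywick, so Jonas controls Greywick.
Greywick holds 98% of Meridian, so Jonas controls Meridian.
Thornfield and Jonas and Greywick together hold 60% + 7% + 14% = 81% of Talus, so Jonas controls Talus.
Neither Jonas nor any entity Jonas controls holds any voting interest in Oakfield.
So before the transaction, Jonas does not control Oakfield.
After the purchase, Jonas holds 63% of Ironvale directly, and Saoirse's stake falls to 27%.
Jonas holds 63% of Ironvale, so Jonas controls Ironvale.
Ironvale holds 72% of Oakfield, so Jonas controls Oakfield.
Jonas did not control Oakfield before and does after, so the clause is triggered.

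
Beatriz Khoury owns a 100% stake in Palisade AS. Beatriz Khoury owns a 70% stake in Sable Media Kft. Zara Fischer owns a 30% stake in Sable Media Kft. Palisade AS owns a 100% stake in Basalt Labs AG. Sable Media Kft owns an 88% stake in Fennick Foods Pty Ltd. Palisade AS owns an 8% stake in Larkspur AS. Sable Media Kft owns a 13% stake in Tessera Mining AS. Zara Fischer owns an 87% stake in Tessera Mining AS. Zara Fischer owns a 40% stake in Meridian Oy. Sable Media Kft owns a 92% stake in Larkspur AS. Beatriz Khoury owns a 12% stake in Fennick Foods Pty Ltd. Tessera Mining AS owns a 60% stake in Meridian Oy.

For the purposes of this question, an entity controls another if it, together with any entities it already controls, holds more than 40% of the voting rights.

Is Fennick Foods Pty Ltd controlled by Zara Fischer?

No

Zara holds 87% of Tessera, so Zara controls Tessera.
Zara and Tessera together hold 40% + 60% = 100% of Meridian, so Zara controls Meridian.
Neither Zara nor any entity Zara controls holds any voting interest in Fennick.
So Zara does not control Fennick.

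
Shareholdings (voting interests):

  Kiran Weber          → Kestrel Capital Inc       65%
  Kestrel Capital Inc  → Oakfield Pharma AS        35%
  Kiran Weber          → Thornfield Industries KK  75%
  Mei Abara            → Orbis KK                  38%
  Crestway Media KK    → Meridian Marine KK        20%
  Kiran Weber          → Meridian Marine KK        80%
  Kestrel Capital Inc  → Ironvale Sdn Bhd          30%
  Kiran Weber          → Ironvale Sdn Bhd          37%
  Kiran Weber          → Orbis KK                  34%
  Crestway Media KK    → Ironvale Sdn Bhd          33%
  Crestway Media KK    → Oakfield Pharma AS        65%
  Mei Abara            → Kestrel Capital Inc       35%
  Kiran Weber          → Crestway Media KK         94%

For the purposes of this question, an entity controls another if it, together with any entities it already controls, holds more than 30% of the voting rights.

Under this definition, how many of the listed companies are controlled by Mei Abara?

3

Mei holds 38% of Orbis, so Mei controls Orbis.
Mei holds 35% of Kestrel, so Mei controls Kestrel.
Kestrel holds 35% of Oakfield, so Mei controls Oakfield.
No other company's threshold is met.
Mei controls 3 companies.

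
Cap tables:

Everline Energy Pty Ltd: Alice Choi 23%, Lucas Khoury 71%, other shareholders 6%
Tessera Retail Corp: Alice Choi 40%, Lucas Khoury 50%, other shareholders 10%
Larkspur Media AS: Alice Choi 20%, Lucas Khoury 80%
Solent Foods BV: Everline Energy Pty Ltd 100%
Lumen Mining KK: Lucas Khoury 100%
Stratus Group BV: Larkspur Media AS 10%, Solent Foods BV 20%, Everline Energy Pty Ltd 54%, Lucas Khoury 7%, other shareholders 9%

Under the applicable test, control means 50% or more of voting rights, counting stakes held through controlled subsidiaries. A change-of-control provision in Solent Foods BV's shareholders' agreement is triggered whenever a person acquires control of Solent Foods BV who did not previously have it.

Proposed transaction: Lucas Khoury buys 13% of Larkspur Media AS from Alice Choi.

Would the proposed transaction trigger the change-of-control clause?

No

The purchase adds only to Lucas's holdings (Alice's stake shrinks), so Lucas is the only person who could newly come to control Solent.
Lucas holds 71% of Everline, so Lucas controls Everline.
Everline holds 100% of Solent, so Lucas controls Solent.
So Lucas already controls Solent before the transaction.
After the purchase, Lucas's direct stake in Larkspur rises to 80% + 13% = 93%, and Alice's stake falls to 7%.
Lucas controlled Solent already, so this is not a new person acquiring control; every other person's position is unchanged or reduced.
No new person acquires control, so the clause is not triggered.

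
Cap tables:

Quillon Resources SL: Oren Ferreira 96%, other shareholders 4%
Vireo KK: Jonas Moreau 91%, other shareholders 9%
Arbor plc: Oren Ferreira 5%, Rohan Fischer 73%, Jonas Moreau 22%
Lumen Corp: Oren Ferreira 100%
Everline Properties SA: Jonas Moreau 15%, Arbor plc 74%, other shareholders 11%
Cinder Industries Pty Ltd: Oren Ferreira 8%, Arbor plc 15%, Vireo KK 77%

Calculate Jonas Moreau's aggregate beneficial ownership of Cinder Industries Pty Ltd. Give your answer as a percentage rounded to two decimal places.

73.37%

Jonas reaches Cinder along 2 paths.
Via Arbor: 22% × 15% = 3.3%.
Via Vireo: 91% × 77% = 70.07%.
Total: 3.3% + 70.07% = 73.37%.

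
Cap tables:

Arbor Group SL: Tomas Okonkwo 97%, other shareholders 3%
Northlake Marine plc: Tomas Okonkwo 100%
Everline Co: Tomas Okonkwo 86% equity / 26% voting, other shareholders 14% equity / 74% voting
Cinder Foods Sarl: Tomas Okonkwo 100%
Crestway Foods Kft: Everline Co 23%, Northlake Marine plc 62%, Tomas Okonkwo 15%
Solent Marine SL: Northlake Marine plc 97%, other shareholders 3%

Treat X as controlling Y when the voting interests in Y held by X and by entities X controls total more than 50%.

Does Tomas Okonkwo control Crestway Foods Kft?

Tomas holds 100% of Northlake, so Tomas controls Northlake.
Northlake and Tomas together hold 62% + 15% = 77% of Crestway, so Tomas controls Crestway.

Yes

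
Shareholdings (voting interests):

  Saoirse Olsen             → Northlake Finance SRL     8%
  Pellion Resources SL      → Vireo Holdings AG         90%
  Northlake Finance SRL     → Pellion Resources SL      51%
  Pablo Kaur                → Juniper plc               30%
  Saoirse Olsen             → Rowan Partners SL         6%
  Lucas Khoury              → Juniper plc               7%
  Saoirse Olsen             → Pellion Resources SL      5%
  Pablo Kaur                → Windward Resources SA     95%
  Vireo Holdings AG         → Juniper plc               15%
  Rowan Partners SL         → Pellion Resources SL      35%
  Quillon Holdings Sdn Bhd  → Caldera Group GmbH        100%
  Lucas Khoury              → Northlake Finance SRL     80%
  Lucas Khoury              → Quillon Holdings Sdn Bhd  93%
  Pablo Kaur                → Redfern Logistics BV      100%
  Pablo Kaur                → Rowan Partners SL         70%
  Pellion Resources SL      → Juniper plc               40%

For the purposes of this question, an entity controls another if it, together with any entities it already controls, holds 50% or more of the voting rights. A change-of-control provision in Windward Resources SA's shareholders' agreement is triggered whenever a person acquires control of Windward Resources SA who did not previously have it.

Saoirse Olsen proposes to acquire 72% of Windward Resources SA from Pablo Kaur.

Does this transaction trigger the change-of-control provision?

Yes

The purchase adds only to Saoirse's holdings (Pablo's stake shrinks), so Saoirse is the only person who could newly come to control Windward.
Saoirse's largest direct stake is 8% in Northlake, which does not meet the threshold, so Saoirse controls no company.
Neither Saoirse nor any entity Saoirse controls holds any voting interest in Windward.
So before the transaction, Saoirse does not control Windward.
After the purchase, Saoirse holds 72% of Windward directly, and Pablo's stake falls to 23%.
Saoirse holds 72% of Windward, so Saoirse controls Windward.
Saoirse did not control Windward before and does after, so the clause is triggered.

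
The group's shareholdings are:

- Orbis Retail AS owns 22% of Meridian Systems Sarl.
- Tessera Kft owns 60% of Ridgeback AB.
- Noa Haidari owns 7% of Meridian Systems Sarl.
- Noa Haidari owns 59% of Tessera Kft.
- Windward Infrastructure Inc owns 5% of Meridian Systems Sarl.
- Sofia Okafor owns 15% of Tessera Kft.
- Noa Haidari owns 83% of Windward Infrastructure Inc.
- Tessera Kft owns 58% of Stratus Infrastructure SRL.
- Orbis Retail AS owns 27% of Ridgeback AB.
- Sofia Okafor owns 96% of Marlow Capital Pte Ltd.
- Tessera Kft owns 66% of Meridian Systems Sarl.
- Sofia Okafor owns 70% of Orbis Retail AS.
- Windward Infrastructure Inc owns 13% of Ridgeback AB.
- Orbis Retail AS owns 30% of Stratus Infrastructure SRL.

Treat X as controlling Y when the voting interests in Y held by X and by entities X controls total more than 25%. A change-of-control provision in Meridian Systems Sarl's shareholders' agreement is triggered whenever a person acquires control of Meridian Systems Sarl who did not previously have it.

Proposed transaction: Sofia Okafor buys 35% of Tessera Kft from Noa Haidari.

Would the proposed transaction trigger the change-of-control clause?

The purchase adds only to Sofia's holdings (Noa's stake shrinks), so Sofia is the only person who could newly come to control Meridian.
Sofia holds 70% of Orbis, so Sofia controls Orbis.
Orbis holds 27% of Ridgeback, so Sofia controls Ridgeback.
Orbis holds 30% of Stratus, so Sofia controls Stratus.
Sofia holds 96% of Marlow, so Sofia controls Marlow.
In Meridian, Sofia's side holds only 22%, not > 25%.
So before the transaction, Sofia does not control Meridian.
After the purchase, Sofia's direct stake in Tessera rises to 15% + 35% = 50%, and Noa's stake falls to 24%.
Sofia holds 50% of Tessera, so Sofia controls Tessera.
Tessera and Orbis together hold 66% + 22% = 88% of Meridian, so Sofia controls Meridian.
Sofia did not control Meridian before and does after, so the clause is triggered.

Yes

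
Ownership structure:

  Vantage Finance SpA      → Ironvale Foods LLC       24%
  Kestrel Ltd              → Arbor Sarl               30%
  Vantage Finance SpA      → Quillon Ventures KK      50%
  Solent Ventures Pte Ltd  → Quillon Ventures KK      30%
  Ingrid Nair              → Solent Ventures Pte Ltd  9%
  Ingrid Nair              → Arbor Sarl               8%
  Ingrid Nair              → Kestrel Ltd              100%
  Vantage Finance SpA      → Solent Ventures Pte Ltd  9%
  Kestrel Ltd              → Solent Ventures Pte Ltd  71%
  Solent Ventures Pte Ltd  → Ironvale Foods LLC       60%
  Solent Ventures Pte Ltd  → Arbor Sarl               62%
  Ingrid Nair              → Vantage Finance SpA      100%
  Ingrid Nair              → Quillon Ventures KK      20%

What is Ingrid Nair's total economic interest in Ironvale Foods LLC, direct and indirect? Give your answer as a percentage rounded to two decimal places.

Ingrid reaches Ironvale along 4 paths.
Via Vantage: 100% × 24% = 24%.
Via Solent: 9% × 60% = 5.4%.
Via Vantage → Solent: 100% × 9% × 60% = 5.4%.
Via Kestrel → Solent: 100% × 71% × 60% = 42.6%.
Total: 24% + 5.4% + 5.4% + 42.6% = 77.4%.
Rounded: 77.40%.

77.40%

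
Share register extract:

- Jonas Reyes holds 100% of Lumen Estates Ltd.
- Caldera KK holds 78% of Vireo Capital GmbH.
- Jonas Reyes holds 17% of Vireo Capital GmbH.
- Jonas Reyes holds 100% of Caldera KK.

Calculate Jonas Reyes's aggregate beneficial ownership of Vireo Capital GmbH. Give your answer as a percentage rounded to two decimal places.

95.00%

Jonas reaches Vireo along 2 paths.
Via Caldera: 100% × 78% = 78%.
Direct stake: 17% = 17%.
Total: 78% + 17% = 95%.
Rounded: 95.00%.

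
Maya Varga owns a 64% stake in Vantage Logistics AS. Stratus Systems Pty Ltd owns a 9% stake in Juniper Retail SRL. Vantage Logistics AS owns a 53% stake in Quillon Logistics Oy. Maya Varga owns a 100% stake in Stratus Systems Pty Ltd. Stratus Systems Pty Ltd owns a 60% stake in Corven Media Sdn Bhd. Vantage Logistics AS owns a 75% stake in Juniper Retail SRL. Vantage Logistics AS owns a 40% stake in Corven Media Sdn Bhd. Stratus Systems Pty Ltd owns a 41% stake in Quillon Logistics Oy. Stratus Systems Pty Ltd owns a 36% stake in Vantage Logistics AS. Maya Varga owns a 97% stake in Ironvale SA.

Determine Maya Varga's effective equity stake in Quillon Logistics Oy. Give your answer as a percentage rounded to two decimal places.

Maya reaches Quillon along 3 paths.
Via Stratus → Vantage: 100% × 36% × 53% = 19.08%.
Via Vantage: 64% × 53% = 33.92%.
Via Stratus: 100% × 41% = 41%.
Total: 19.08% + 33.92% + 41% = 94%.
Rounded: 94.00%.

94.00%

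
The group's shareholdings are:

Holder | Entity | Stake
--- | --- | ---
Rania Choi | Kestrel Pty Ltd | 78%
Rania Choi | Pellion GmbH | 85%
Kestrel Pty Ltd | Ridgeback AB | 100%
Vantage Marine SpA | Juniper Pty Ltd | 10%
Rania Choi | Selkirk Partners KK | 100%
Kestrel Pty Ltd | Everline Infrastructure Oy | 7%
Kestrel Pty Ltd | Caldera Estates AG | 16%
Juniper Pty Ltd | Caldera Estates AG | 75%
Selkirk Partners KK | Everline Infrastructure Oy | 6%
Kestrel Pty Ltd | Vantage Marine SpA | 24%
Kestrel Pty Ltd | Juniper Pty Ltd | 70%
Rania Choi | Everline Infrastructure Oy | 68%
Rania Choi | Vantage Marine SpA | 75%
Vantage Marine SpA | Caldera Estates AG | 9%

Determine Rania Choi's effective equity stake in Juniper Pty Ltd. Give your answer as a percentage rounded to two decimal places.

63.97%

Rania reaches Juniper along 3 paths.
Via Kestrel: 78% × 70% = 54.6%.
Via Vantage: 75% × 10% = 7.5%.
Via Kestrel → Vantage: 78% × 24% × 10% = 1.872%.
Total: 54.6% + 7.5% + 1.872% = 63.972%.
Rounded: 63.97%.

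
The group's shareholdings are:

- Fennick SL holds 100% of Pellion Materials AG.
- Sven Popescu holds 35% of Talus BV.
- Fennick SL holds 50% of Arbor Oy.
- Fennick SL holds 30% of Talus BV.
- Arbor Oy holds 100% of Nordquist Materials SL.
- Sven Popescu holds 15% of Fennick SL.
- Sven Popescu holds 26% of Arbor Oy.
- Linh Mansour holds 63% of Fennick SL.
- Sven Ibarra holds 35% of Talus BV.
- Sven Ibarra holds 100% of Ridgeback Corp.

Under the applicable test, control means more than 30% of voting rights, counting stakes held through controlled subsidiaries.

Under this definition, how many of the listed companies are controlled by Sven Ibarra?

2

Sven Ibarra holds 35% of Talus, so Sven Ibarra controls Talus.
Sven Ibarra holds 100% of Ridgeback, so Sven Ibarra controls Ridgeback.
No other company's threshold is met.
Sven Ibarra controls 2 companies.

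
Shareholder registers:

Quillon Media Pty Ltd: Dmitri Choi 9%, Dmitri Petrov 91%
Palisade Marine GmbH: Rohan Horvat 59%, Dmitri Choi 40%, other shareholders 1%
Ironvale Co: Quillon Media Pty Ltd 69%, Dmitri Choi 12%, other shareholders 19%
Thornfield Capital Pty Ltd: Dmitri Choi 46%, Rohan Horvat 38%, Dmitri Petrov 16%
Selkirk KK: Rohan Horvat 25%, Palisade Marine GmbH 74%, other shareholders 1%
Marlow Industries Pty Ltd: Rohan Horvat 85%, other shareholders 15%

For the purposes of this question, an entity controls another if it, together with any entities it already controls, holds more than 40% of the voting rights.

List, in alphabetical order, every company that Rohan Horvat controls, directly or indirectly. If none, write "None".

Marlow Industries Pty Ltd, Palisade Marine GmbH, Selkirk KK

Rohan holds 59% of Palisade, so Rohan controls Palisade.
Rohan and Palisade together hold 25% + 74% = 99% of Selkirk, so Rohan controls Selkirk.
Rohan holds 85% of Marlow, so Rohan controls Marlow.
No other company's threshold is met.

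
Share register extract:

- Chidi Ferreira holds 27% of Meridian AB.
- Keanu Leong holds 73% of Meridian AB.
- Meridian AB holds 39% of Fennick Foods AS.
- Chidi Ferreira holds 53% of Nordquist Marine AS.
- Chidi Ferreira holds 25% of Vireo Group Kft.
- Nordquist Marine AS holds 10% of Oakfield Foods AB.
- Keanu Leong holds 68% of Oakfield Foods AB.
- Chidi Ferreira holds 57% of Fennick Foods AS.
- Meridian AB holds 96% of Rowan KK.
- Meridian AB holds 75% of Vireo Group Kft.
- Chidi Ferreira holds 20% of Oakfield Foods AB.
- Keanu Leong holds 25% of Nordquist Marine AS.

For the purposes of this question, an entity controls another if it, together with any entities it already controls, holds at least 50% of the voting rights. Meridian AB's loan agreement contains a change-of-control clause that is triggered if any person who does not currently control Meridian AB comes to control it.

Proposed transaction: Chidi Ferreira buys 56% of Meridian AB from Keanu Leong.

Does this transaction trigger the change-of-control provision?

The purchase adds only to Chidi's holdings (Keanu's stake shrinks), so Chidi is the only person who could newly come to control Meridian.
Chidi holds 53% of Nordquist, so Chidi controls Nordquist.
Chidi holds 57% of Fennick, so Chidi controls Fennick.
In Meridian, Chidi's side holds only 27%, not ≥ 50%.
So before the transaction, Chidi does not control Meridian.
After the purchase, Chidi's direct stake in Meridian rises to 27% + 56% = 83%, and Keanu's stake falls to 17%.
Chidi holds 83% of Meridian, so Chidi controls Meridian.
Chidi did not control Meridian before and does after, so the clause is triggered.

Yes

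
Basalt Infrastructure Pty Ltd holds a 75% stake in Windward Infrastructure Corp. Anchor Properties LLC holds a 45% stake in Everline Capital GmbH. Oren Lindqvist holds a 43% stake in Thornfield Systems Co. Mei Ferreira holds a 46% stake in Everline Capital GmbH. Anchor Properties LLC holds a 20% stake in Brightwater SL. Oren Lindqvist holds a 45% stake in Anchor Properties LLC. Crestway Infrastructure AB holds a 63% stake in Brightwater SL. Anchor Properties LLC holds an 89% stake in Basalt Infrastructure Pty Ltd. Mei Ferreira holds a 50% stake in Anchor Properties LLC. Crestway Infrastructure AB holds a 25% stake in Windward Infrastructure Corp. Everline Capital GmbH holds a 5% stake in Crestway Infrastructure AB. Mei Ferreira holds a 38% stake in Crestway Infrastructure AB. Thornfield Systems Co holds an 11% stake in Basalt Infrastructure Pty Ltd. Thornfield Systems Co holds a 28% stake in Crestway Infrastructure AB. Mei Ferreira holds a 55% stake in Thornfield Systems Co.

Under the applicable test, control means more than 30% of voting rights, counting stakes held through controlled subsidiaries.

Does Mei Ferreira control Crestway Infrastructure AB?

Yes

Mei holds 50% of Anchor, so Mei controls Anchor.
Anchor and Mei together hold 45% + 46% = 91% of Everline, so Mei controls Everline.
Mei holds 55% of Thornfield, so Mei controls Thornfield.
Everline and Mei and Thornfield together hold 5% + 38% + 28% = 71% of Crestway, so Mei controls Crestway.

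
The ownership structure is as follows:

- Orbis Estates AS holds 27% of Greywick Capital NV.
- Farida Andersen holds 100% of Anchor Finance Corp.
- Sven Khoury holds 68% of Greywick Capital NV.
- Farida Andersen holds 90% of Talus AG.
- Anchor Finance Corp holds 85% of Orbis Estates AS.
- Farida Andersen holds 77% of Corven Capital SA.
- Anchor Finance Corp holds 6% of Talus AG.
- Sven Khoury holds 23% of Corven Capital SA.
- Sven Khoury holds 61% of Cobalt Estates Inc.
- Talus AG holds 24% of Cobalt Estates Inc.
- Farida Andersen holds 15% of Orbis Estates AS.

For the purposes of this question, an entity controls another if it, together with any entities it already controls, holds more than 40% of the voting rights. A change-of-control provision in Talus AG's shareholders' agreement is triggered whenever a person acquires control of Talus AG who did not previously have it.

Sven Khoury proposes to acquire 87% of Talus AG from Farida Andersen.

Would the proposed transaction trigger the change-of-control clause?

The purchase adds only to Sven's holdings (Farida's stake shrinks), so Sven is the only person who could newly come to control Talus.
Sven holds 68% of Greywick, so Sven controls Greywick.
Sven holds 61% of Cobalt, so Sven controls Cobalt.
Neither Sven nor any entity Sven controls holds any voting interest in Talus.
So before the transaction, Sven does not control Talus.
After the purchase, Sven holds 87% of Talus directly, and Farida's stake falls to 3%.
Sven holds 87% of Talus, so Sven controls Talus.
Sven did not control Talus before and does after, so the clause is triggered.

Yes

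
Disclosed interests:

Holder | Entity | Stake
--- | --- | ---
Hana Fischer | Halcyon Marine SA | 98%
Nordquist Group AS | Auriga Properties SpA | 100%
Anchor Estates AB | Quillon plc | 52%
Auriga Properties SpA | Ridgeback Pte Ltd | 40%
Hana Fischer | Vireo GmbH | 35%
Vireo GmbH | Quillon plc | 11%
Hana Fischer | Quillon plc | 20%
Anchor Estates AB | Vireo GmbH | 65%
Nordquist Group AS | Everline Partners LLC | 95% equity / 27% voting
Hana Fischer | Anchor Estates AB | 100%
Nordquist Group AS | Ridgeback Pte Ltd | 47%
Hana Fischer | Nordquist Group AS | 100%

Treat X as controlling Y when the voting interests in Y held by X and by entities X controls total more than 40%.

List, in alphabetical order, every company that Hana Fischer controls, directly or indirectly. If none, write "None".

Anchor Estates AB, Auriga Properties SpA, Halcyon Marine SA, Nordquist Group AS, Quillon plc, Ridgeback Pte Ltd, Vireo GmbH

Hana holds 98% of Halcyon, so Hana controls Halcyon.
Hana holds 100% of Anchor, so Hana controls Anchor.
Hana holds 100% of Nordquist, so Hana controls Nordquist.
Anchor and Hana together hold 65% + 35% = 100% of Vireo, so Hana controls Vireo.
Nordquist holds 100% of Auriga, so Hana controls Auriga.
Hana and Vireo and Anchor together hold 20% + 11% + 52% = 83% of Quillon, so Hana controls Quillon.
Auriga and Nordquist together hold 40% + 47% = 87% of Ridgeback, so Hana controls Ridgeback.
No other company's threshold is met.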